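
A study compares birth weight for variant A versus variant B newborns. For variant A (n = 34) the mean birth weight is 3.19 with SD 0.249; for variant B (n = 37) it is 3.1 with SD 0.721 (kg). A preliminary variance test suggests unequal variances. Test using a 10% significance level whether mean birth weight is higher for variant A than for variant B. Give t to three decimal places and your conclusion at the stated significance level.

Let group 1 = variant A, group 2 = variant B. H0: μ_1 = μ_2; H1: μ_1 > μ_2 (Welch's two-sample t-test, right-tailed).
t = (x̄_1 − x̄_2)/√(s_1²/n_1 + s_2²/n_2) = (3.19 − 3.1)/√(0.249²/34 + 0.721²/37) = 0.714
Welch–Satterthwaite df ≈ 45.12
p-value = P(T ≥ 0.714) ≈ 0.2393
Since p ≈ 0.2393 > α = 0.1, fail to reject H0; the evidence is not statistically significant.

t = 0.714; fail to reject H0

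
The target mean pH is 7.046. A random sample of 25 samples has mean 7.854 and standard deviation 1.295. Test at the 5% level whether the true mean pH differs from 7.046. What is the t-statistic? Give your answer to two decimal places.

3.12

H0: μ = 7.046; H1: μ ≠ 7.046 (one-sample t-test, two-sided).
t = (x̄ − μ₀)/(s/√n) = (7.854 − 7.046)/(1.295/√25) = 3.12
df = n − 1 = 24
Two-sided p-value ≈ 0.0047
Since p ≈ 0.0047 < α = 0.05, reject H0; the evidence is statistically significant.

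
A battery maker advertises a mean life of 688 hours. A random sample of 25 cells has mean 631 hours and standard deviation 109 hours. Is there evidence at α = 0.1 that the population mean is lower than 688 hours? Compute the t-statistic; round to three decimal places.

H0: μ = 688; H1: μ < 688 (one-sample t-test, left-tailed).
t = (x̄ − μ₀)/(s/√n) = (631 − 688)/(109/√25) = -2.615
df = n − 1 = 24
p-value = P(T ≤ -2.615) ≈ 0.008
Since p ≈ 0.008 < α = 0.1, reject H0; the evidence is statistically significant.

-2.615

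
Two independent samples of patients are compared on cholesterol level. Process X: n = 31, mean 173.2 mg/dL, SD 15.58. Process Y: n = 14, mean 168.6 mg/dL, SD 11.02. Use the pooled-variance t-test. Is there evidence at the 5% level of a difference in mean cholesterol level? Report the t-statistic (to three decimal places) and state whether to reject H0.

t = 0.995; fail to reject H0

Let group 1 = process X, group 2 = process Y. H0: μ_1 = μ_2; H1: μ_1 ≠ μ_2 (two-sample pooled-variance t-test, two-sided).
s_p² = [(31−1)·15.58² + (14−1)·11.02²]/(31+14−2) = 206.066
t = (173.2 − 168.6)/√[206.066·(1/31 + 1/14)] = 0.995
df = n₁ + n₂ − 2 = 43
Two-sided p-value ≈ 0.325
Since p ≈ 0.325 > α = 0.05, fail to reject H0; the evidence is not statistically significant.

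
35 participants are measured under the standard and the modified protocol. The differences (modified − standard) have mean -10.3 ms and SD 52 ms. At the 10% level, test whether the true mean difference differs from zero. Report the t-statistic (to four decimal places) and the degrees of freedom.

t = -1.1718, df = 34

H0: μ_d = 0; H1: μ_d ≠ 0 (paired t-test on the differences, two-sided).
t = d̄/(s_d/√n) = -10.3/(52/√35) = -1.1718
df = n − 1 = 34
Two-sided p-value ≈ 0.2494
Since p ≈ 0.2494 > α = 0.1, fail to reject H0; the data do not provide sufficient evidence against H0.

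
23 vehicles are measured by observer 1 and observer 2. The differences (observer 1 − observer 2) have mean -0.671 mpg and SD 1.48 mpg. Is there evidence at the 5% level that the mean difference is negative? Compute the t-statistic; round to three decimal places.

H0: μ_d = 0; H1: μ_d < 0 (paired t-test on the differences, left-tailed).
t = d̄/(s_d/√n) = -0.671/(1.48/√23) = -2.174
df = n − 1 = 22
p-value = P(T ≤ -2.174) ≈ 0.020
Since p ≈ 0.020 < α = 0.05, reject H0; the evidence is statistically significant.

-2.174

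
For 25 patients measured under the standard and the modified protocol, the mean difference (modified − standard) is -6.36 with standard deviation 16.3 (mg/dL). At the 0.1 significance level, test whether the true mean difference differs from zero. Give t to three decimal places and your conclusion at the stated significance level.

t = -1.951; reject H0

H0: μ_d = 0; H1: μ_d ≠ 0 (paired t-test on the differences, two-sided).
t = d̄/(s_d/√n) = -6.36/(16.3/√25) = -1.951
df = n − 1 = 24
Two-sided p-value ≈ 0.063
Since p ≈ 0.063 < α = 0.1, reject H0; the data support H1.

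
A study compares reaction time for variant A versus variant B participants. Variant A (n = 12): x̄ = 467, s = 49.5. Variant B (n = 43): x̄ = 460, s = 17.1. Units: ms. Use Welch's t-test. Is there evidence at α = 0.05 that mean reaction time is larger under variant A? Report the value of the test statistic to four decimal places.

0.4819

Let group 1 = variant A, group 2 = variant B. H0: μ_1 = μ_2; H1: μ_1 > μ_2 (Welch's two-sample t-test, right-tailed).
t = (x̄_1 − x̄_2)/√(s_1²/n_1 + s_2²/n_2) = (467 − 460)/√(49.5²/12 + 17.1²/43) = 0.4819
Welch–Satterthwaite df ≈ 11.74
p-value = P(T ≥ 0.4819) ≈ 0.319
Since p ≈ 0.319 > α = 0.05, fail to reject H0; the data do not provide sufficient evidence against H0.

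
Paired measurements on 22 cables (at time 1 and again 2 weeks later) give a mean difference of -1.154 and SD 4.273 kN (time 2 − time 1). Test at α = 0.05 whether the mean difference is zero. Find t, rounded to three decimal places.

H0: μ_d = 0; H1: μ_d ≠ 0 (paired t-test on the differences, two-sided).
t = d̄/(s_d/√n) = -1.154/(4.273/√22) = -1.267
df = n − 1 = 21
Two-sided p-value ≈ 0.2191
Since p ≈ 0.2191 > α = 0.05, fail to reject H0; the evidence is not statistically significant.

-1.267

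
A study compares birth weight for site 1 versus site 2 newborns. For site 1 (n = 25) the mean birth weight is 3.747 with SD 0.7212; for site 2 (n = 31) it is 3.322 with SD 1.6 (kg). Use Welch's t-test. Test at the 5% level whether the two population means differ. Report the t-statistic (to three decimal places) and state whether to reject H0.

t = 1.322; fail to reject H0

Let group 1 = site 1, group 2 = site 2. H0: μ_1 = μ_2; H1: μ_1 ≠ μ_2 (Welch's two-sample t-test, two-sided).
t = (x̄_1 − x̄_2)/√(s_1²/n_1 + s_2²/n_2) = (3.747 − 3.322)/√(0.7212²/25 + 1.6²/31) = 1.322
Welch–Satterthwaite df ≈ 43.56
Two-sided p-value ≈ 0.193
Since p ≈ 0.193 > α = 0.05, fail to reject H0; the data do not provide sufficient evidence against H0.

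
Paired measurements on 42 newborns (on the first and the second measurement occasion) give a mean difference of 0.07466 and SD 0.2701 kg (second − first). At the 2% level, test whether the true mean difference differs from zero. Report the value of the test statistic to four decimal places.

1.7914

H0: μ_d = 0; H1: μ_d ≠ 0 (paired t-test on the differences, two-sided).
t = d̄/(s_d/√n) = 0.07466/(0.2701/√42) = 1.7914
df = n − 1 = 41
Two-sided p-value ≈ 0.0806
Since p ≈ 0.0806 > α = 0.02, fail to reject H0; the evidence is not statistically significant.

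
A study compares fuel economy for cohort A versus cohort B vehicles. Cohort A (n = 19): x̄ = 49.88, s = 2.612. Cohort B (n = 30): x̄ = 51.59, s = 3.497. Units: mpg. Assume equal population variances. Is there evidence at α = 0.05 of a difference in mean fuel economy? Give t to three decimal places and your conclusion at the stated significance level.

Let group 1 = cohort A, group 2 = cohort B. H0: μ_1 = μ_2; H1: μ_1 ≠ μ_2 (two-sample pooled-variance t-test, two-sided).
s_p² = [(19−1)·2.612² + (30−1)·3.497²]/(19+30−2) = 10.1584
t = (49.88 − 51.59)/√[10.1584·(1/19 + 1/30)] = -1.830
df = n₁ + n₂ − 2 = 47
Two-sided p-value ≈ 0.0736
Since p ≈ 0.0736 > α = 0.05, fail to reject H0; the data do not provide sufficient evidence against H0.

t = -1.830; fail to reject H0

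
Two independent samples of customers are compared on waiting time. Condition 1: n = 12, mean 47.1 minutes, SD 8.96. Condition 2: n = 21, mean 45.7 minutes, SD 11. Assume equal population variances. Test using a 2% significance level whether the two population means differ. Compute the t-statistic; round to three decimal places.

Let group 1 = condition 1, group 2 = condition 2. H0: μ_1 = μ_2; H1: μ_1 ≠ μ_2 (two-sample pooled-variance t-test, two-sided).
s_p² = [(12−1)·8.96² + (21−1)·11²]/(12+21−2) = 106.552
t = (47.1 − 45.7)/√[106.552·(1/12 + 1/21)] = 0.375
df = n₁ + n₂ − 2 = 31
Two-sided p-value ≈ 0.710
Since p ≈ 0.710 > α = 0.02, fail to reject H0; the data do not provide sufficient evidence against H0.

0.375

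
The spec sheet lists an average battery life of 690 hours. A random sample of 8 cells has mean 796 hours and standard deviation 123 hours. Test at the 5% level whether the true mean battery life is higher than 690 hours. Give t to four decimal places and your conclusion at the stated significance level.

t = 2.4375; reject H0

H0: μ = 690; H1: μ > 690 (one-sample t-test, right-tailed).
t = (x̄ − μ₀)/(s/√n) = (796 − 690)/(123/√8) = 2.4375
df = n − 1 = 7
p-value = P(T ≥ 2.4375) ≈ 0.0225
Since p ≈ 0.0225 < α = 0.05, reject H0; the evidence is statistically significant.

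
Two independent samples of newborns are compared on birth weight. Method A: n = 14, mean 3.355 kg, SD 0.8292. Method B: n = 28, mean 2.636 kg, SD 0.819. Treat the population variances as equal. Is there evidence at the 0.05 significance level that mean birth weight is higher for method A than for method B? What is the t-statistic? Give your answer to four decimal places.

2.6712

Let group 1 = method A, group 2 = method B. H0: μ_1 = μ_2; H1: μ_1 > μ_2 (two-sample pooled-variance t-test, right-tailed).
s_p² = [(14−1)·0.8292² + (28−1)·0.819²]/(14+28−2) = 0.676225
t = (3.355 − 2.636)/√[0.676225·(1/14 + 1/28)] = 2.6712
df = n₁ + n₂ − 2 = 40
p-value = P(T ≥ 2.6712) ≈ 0.005
Since p ≈ 0.005 < α = 0.05, reject H0; the evidence is statistically significant.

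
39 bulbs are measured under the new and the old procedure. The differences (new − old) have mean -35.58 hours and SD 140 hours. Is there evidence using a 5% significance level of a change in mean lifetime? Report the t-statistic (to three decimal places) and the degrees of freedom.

t = -1.587, df = 38

H0: μ_d = 0; H1: μ_d ≠ 0 (paired t-test on the differences, two-sided).
t = d̄/(s_d/√n) = -35.58/(140/√39) = -1.587
df = n − 1 = 38
Two-sided p-value ≈ 0.1208
Since p ≈ 0.1208 > α = 0.05, fail to reject H0; the evidence is not statistically significant.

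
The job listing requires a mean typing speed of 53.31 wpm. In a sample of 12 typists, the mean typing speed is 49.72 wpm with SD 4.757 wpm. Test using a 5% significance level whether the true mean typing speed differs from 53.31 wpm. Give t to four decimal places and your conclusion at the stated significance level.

t = -2.6143; reject H0

H0: μ = 53.31; H1: μ ≠ 53.31 (one-sample t-test, two-sided).
t = (x̄ − μ₀)/(s/√n) = (49.72 − 53.31)/(4.757/√12) = -2.6143
df = n − 1 = 11
Two-sided p-value ≈ 0.0241
Since p ≈ 0.0241 < α = 0.05, reject H0; the evidence is statistically significant.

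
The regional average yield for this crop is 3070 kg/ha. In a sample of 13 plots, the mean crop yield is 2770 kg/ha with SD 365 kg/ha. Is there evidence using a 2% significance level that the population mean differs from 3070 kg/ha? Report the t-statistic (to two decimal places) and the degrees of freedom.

H0: μ = 3070; H1: μ ≠ 3070 (one-sample t-test, two-sided).
t = (x̄ − μ₀)/(s/√n) = (2770 − 3070)/(365/√13) = -2.96
df = n − 1 = 12
Two-sided p-value ≈ 0.012
Since p ≈ 0.012 < α = 0.02, reject H0; the data support H1.

t = -2.96, df = 12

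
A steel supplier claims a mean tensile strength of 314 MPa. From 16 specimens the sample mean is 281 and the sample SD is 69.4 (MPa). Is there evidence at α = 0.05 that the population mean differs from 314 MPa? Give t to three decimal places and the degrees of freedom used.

H0: μ = 314; H1: μ ≠ 314 (one-sample t-test, two-sided).
t = (x̄ − μ₀)/(s/√n) = (281 − 314)/(69.4/√16) = -1.902
df = n − 1 = 15
Two-sided p-value ≈ 0.077
Since p ≈ 0.077 > α = 0.05, fail to reject H0; the data do not provide sufficient evidence against H0.

t = -1.902, df = 15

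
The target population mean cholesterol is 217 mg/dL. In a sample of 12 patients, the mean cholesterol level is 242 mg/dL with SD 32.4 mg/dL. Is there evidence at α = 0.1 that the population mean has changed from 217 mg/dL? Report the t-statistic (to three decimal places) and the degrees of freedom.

t = 2.673, df = 11

H0: μ = 217; H1: μ ≠ 217 (one-sample t-test, two-sided).
t = (x̄ − μ₀)/(s/√n) = (242 − 217)/(32.4/√12) = 2.673
df = n − 1 = 11
Two-sided p-value ≈ 0.022
Since p ≈ 0.022 < α = 0.1, reject H0; the evidence is statistically significant.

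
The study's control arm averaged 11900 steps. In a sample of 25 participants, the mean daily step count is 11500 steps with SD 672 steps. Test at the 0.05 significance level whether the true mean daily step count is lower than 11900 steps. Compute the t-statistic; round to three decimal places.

H0: μ = 11900; H1: μ < 11900 (one-sample t-test, left-tailed).
t = (x̄ − μ₀)/(s/√n) = (11500 − 11900)/(672/√25) = -2.976
df = n − 1 = 24
p-value = P(T ≤ -2.976) ≈ 0.003
Since p ≈ 0.003 < α = 0.05, reject H0; the data support H1.

-2.976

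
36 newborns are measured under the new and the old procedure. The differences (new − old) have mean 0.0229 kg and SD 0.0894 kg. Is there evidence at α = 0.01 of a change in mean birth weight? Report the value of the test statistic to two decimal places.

H0: μ_d = 0; H1: μ_d ≠ 0 (paired t-test on the differences, two-sided).
t = d̄/(s_d/√n) = 0.0229/(0.0894/√36) = 1.54
df = n − 1 = 35
Two-sided p-value ≈ 0.1333
Since p ≈ 0.1333 > α = 0.01, fail to reject H0; the data do not provide sufficient evidence against H0.

1.54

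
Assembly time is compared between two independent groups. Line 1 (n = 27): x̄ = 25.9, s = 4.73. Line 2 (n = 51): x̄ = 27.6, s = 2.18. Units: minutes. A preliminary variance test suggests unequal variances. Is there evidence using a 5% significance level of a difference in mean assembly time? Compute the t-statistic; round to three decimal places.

-1.771

Let group 1 = line 1, group 2 = line 2. H0: μ_1 = μ_2; H1: μ_1 ≠ μ_2 (Welch's two-sample t-test, two-sided).
t = (x̄_1 − x̄_2)/√(s_1²/n_1 + s_2²/n_2) = (25.9 − 27.6)/√(4.73²/27 + 2.18²/51) = -1.771
Welch–Satterthwaite df ≈ 31.97
Two-sided p-value ≈ 0.0862
Since p ≈ 0.0862 > α = 0.05, fail to reject H0; the evidence is not statistically significant.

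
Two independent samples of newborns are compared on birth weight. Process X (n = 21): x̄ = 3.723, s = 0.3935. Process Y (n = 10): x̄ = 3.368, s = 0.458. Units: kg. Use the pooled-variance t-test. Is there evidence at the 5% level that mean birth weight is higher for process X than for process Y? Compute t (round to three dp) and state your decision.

t = 2.229; reject H0

Let group 1 = process X, group 2 = process Y. H0: μ_1 = μ_2; H1: μ_1 > μ_2 (two-sample pooled-variance t-test, right-tailed).
s_p² = [(21−1)·0.3935² + (10−1)·0.458²]/(21+10−2) = 0.171887
t = (3.723 − 3.368)/√[0.171887·(1/21 + 1/10)] = 2.229
df = n₁ + n₂ − 2 = 29
p-value = P(T ≥ 2.229) ≈ 0.017
Since p ≈ 0.017 < α = 0.05, reject H0; the data support H1.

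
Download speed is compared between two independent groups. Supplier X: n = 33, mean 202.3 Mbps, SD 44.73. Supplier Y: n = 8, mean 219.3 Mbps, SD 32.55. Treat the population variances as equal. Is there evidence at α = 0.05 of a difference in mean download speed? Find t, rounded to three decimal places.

-1.008

Let group 1 = supplier X, group 2 = supplier Y. H0: μ_1 = μ_2; H1: μ_1 ≠ μ_2 (two-sample pooled-variance t-test, two-sided).
s_p² = [(33−1)·44.73² + (8−1)·32.55²]/(33+8−2) = 1831.83
t = (202.3 − 219.3)/√[1831.83·(1/33 + 1/8)] = -1.008
df = n₁ + n₂ − 2 = 39
Two-sided p-value ≈ 0.320
Since p ≈ 0.320 > α = 0.05, fail to reject H0; the evidence is not statistically significant.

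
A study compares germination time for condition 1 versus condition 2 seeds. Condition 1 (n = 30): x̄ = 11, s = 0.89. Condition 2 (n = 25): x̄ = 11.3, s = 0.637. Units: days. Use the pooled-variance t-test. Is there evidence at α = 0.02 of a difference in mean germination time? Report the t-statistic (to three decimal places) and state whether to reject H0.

Let group 1 = condition 1, group 2 = condition 2. H0: μ_1 = μ_2; H1: μ_1 ≠ μ_2 (two-sample pooled-variance t-test, two-sided).
s_p² = [(30−1)·0.89² + (25−1)·0.637²]/(30+25−2) = 0.617158
t = (11 − 11.3)/√[0.617158·(1/30 + 1/25)] = -1.410
df = n₁ + n₂ − 2 = 53
Two-sided p-value ≈ 0.1643
Since p ≈ 0.1643 > α = 0.02, fail to reject H0; the data do not provide sufficient evidence against H0.

t = -1.410; fail to reject H0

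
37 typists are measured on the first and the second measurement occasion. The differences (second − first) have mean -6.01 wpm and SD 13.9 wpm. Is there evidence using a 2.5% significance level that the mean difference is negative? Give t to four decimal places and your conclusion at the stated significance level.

t = -2.6300; reject H0

H0: μ_d = 0; H1: μ_d < 0 (paired t-test on the differences, left-tailed).
t = d̄/(s_d/√n) = -6.01/(13.9/√37) = -2.6300
df = n − 1 = 36
p-value = P(T ≤ -2.6300) ≈ 0.0062
Since p ≈ 0.0062 < α = 0.025, reject H0; the data support H1.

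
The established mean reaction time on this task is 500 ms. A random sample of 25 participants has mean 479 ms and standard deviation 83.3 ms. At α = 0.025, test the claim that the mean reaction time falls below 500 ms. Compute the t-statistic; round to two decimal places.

H0: μ = 500; H1: μ < 500 (one-sample t-test, left-tailed).
t = (x̄ − μ₀)/(s/√n) = (479 − 500)/(83.3/√25) = -1.26
df = n − 1 = 24
p-value = P(T ≤ -1.26) ≈ 0.110
Since p ≈ 0.110 > α = 0.025, fail to reject H0; the data do not provide sufficient evidence against H0.

-1.26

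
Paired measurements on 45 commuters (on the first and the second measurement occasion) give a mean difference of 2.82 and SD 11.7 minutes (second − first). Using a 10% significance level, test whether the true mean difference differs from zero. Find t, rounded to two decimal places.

1.62

H0: μ_d = 0; H1: μ_d ≠ 0 (paired t-test on the differences, two-sided).
t = d̄/(s_d/√n) = 2.82/(11.7/√45) = 1.62
df = n − 1 = 44
Two-sided p-value ≈ 0.113
Since p ≈ 0.113 > α = 0.1, fail to reject H0; the data do not provide sufficient evidence against H0.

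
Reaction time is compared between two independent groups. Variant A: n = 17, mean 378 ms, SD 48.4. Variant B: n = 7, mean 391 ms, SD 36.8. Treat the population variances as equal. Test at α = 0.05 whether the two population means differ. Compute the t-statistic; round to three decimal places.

Let group 1 = variant A, group 2 = variant B. H0: μ_1 = μ_2; H1: μ_1 ≠ μ_2 (two-sample pooled-variance t-test, two-sided).
s_p² = [(17−1)·48.4² + (7−1)·36.8²]/(17+7−2) = 2073.02
t = (378 − 391)/√[2073.02·(1/17 + 1/7)] = -0.636
df = n₁ + n₂ − 2 = 22
Two-sided p-value ≈ 0.531
Since p ≈ 0.531 > α = 0.05, fail to reject H0; the data do not provide sufficient evidence against H0.

-0.636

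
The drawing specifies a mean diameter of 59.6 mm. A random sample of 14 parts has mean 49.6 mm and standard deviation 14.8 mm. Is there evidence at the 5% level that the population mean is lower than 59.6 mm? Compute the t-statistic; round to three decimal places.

-2.528

H0: μ = 59.6; H1: μ < 59.6 (one-sample t-test, left-tailed).
t = (x̄ − μ₀)/(s/√n) = (49.6 − 59.6)/(14.8/√14) = -2.528
df = n − 1 = 13
p-value = P(T ≤ -2.528) ≈ 0.013
Since p ≈ 0.013 < α = 0.05, reject H0; the data support H1.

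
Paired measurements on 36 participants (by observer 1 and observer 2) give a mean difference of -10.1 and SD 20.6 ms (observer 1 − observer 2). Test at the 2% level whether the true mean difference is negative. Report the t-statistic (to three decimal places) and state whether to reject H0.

t = -2.942; reject H0

H0: μ_d = 0; H1: μ_d < 0 (paired t-test on the differences, left-tailed).
t = d̄/(s_d/√n) = -10.1/(20.6/√36) = -2.942
df = n − 1 = 35
p-value = P(T ≤ -2.942) ≈ 0.0029
Since p ≈ 0.0029 < α = 0.02, reject H0; the data support H1.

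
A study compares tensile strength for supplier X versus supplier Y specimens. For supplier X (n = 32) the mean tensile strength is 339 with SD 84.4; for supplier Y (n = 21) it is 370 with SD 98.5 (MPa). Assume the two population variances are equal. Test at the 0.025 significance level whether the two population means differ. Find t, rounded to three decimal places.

-1.224

Let group 1 = supplier X, group 2 = supplier Y. H0: μ_1 = μ_2; H1: μ_1 ≠ μ_2 (two-sample pooled-variance t-test, two-sided).
s_p² = [(32−1)·84.4² + (21−1)·98.5²]/(32+21−2) = 8134.69
t = (339 − 370)/√[8134.69·(1/32 + 1/21)] = -1.224
df = n₁ + n₂ − 2 = 51
Two-sided p-value ≈ 0.227
Since p ≈ 0.227 > α = 0.025, fail to reject H0; the data do not provide sufficient evidence against H0.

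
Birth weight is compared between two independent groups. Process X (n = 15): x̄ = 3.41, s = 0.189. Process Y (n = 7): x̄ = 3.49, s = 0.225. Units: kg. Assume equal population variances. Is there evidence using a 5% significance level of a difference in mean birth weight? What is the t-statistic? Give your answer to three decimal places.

-0.872

Let group 1 = process X, group 2 = process Y. H0: μ_1 = μ_2; H1: μ_1 ≠ μ_2 (two-sample pooled-variance t-test, two-sided).
s_p² = [(15−1)·0.189² + (7−1)·0.225²]/(15+7−2) = 0.0401922
t = (3.41 − 3.49)/√[0.0401922·(1/15 + 1/7)] = -0.872
df = n₁ + n₂ − 2 = 20
Two-sided p-value ≈ 0.3937
Since p ≈ 0.3937 > α = 0.05, fail to reject H0; the evidence is not statistically significant.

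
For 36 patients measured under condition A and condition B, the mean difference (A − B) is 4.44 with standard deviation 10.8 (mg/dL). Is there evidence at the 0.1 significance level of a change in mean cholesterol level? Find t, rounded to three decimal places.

2.467

H0: μ_d = 0; H1: μ_d ≠ 0 (paired t-test on the differences, two-sided).
t = d̄/(s_d/√n) = 4.44/(10.8/√36) = 2.467
df = n − 1 = 35
Two-sided p-value ≈ 0.019
Since p ≈ 0.019 < α = 0.1, reject H0; the data support H1.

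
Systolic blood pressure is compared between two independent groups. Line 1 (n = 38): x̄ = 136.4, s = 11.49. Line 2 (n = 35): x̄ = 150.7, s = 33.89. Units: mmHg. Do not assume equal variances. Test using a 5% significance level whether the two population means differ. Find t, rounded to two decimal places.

Let group 1 = line 1, group 2 = line 2. H0: μ_1 = μ_2; H1: μ_1 ≠ μ_2 (Welch's two-sample t-test, two-sided).
t = (x̄_1 − x̄_2)/√(s_1²/n_1 + s_2²/n_2) = (136.4 − 150.7)/√(11.49²/38 + 33.89²/35) = -2.37
Welch–Satterthwaite df ≈ 41.16
Two-sided p-value ≈ 0.0224
Since p ≈ 0.0224 < α = 0.05, reject H0; the evidence is statistically significant.

-2.37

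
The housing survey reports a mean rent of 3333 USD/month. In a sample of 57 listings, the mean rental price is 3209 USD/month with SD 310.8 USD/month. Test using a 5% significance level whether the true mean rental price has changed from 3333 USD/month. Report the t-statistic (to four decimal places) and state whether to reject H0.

H0: μ = 3333; H1: μ ≠ 3333 (one-sample t-test, two-sided).
t = (x̄ − μ₀)/(s/√n) = (3209 − 3333)/(310.8/√57) = -3.0122
df = n − 1 = 56
Two-sided p-value ≈ 0.0039
Since p ≈ 0.0039 < α = 0.05, reject H0; the evidence is statistically significant.

t = -3.0122; reject H0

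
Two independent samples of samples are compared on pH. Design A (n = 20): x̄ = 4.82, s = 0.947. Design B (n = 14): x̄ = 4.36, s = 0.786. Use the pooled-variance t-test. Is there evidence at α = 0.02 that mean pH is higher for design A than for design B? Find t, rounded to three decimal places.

1.491

Let group 1 = design A, group 2 = design B. H0: μ_1 = μ_2; H1: μ_1 > μ_2 (two-sample pooled-variance t-test, right-tailed).
s_p² = [(20−1)·0.947² + (14−1)·0.786²]/(20+14−2) = 0.78346
t = (4.82 − 4.36)/√[0.78346·(1/20 + 1/14)] = 1.491
df = n₁ + n₂ − 2 = 32
p-value = P(T ≥ 1.491) ≈ 0.0728
Since p ≈ 0.0728 > α = 0.02, fail to reject H0; the evidence is not statistically significant.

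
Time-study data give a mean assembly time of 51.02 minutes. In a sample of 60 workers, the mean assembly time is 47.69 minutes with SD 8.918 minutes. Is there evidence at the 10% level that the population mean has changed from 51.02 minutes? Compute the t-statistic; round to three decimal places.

H0: μ = 51.02; H1: μ ≠ 51.02 (one-sample t-test, two-sided).
t = (x̄ − μ₀)/(s/√n) = (47.69 − 51.02)/(8.918/√60) = -2.892
df = n − 1 = 59
Two-sided p-value ≈ 0.0053
Since p ≈ 0.0053 < α = 0.1, reject H0; the data support H1.

-2.892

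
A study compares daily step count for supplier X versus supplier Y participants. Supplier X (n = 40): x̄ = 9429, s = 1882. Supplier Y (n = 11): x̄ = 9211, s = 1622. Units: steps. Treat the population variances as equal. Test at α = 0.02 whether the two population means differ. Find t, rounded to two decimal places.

0.35

Let group 1 = supplier X, group 2 = supplier Y. H0: μ_1 = μ_2; H1: μ_1 ≠ μ_2 (two-sample pooled-variance t-test, two-sided).
s_p² = [(40−1)·1882² + (11−1)·1622²]/(40+11−2) = 3356000
t = (9429 − 9211)/√[3356000·(1/40 + 1/11)] = 0.35
df = n₁ + n₂ − 2 = 49
Two-sided p-value ≈ 0.728
Since p ≈ 0.728 > α = 0.02, fail to reject H0; the evidence is not statistically significant.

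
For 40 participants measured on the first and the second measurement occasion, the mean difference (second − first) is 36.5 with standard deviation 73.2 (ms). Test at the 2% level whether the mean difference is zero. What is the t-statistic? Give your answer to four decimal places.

3.1536

H0: μ_d = 0; H1: μ_d ≠ 0 (paired t-test on the differences, two-sided).
t = d̄/(s_d/√n) = 36.5/(73.2/√40) = 3.1536
df = n − 1 = 39
Two-sided p-value ≈ 0.003
Since p ≈ 0.003 < α = 0.02, reject H0; the data support H1.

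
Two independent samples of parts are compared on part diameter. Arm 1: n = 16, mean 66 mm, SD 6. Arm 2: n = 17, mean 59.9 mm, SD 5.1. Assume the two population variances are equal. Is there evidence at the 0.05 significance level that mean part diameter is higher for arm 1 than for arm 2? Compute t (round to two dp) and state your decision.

Let group 1 = arm 1, group 2 = arm 2. H0: μ_1 = μ_2; H1: μ_1 > μ_2 (two-sample pooled-variance t-test, right-tailed).
s_p² = [(16−1)·6² + (17−1)·5.1²]/(16+17−2) = 30.8439
t = (66 − 59.9)/√[30.8439·(1/16 + 1/17)] = 3.15
df = n₁ + n₂ − 2 = 31
p-value = P(T ≥ 3.15) ≈ 0.0018
Since p ≈ 0.0018 < α = 0.05, reject H0; the evidence is statistically significant.

t = 3.15; reject H0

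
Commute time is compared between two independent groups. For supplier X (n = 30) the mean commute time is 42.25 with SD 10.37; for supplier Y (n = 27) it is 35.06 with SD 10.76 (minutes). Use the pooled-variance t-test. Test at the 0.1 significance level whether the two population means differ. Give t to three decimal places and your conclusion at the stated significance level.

Let group 1 = supplier X, group 2 = supplier Y. H0: μ_1 = μ_2; H1: μ_1 ≠ μ_2 (two-sample pooled-variance t-test, two-sided).
s_p² = [(30−1)·10.37² + (27−1)·10.76²]/(30+27−2) = 111.433
t = (42.25 − 35.06)/√[111.433·(1/30 + 1/27)] = 2.568
df = n₁ + n₂ − 2 = 55
Two-sided p-value ≈ 0.013
Since p ≈ 0.013 < α = 0.1, reject H0; the evidence is statistically significant.

t = 2.568; reject H0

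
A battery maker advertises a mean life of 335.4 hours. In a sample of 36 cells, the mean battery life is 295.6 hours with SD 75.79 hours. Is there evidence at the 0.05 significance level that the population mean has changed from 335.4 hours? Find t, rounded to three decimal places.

H0: μ = 335.4; H1: μ ≠ 335.4 (one-sample t-test, two-sided).
t = (x̄ − μ₀)/(s/√n) = (295.6 − 335.4)/(75.79/√36) = -3.151
df = n − 1 = 35
Two-sided p-value ≈ 0.0033
Since p ≈ 0.0033 < α = 0.05, reject H0; the evidence is statistically significant.

-3.151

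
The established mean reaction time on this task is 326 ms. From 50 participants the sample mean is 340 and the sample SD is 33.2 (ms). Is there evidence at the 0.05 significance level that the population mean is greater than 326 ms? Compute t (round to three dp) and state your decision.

H0: μ = 326; H1: μ > 326 (one-sample t-test, right-tailed).
t = (x̄ − μ₀)/(s/√n) = (340 − 326)/(33.2/√50) = 2.982
df = n − 1 = 49
p-value = P(T ≥ 2.982) ≈ 0.002
Since p ≈ 0.002 < α = 0.05, reject H0; the evidence is statistically significant.

t = 2.982; reject H0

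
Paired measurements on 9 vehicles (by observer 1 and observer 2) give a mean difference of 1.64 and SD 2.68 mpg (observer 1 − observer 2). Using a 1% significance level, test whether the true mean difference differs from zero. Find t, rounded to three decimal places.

1.836

H0: μ_d = 0; H1: μ_d ≠ 0 (paired t-test on the differences, two-sided).
t = d̄/(s_d/√n) = 1.64/(2.68/√9) = 1.836
df = n − 1 = 8
Two-sided p-value ≈ 0.104
Since p ≈ 0.104 > α = 0.01, fail to reject H0; the data do not provide sufficient evidence against H0.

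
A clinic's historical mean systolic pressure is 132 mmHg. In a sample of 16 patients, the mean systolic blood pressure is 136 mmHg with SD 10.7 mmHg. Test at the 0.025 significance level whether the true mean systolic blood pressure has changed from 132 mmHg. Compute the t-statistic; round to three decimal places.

H0: μ = 132; H1: μ ≠ 132 (one-sample t-test, two-sided).
t = (x̄ − μ₀)/(s/√n) = (136 − 132)/(10.7/√16) = 1.495
df = n − 1 = 15
Two-sided p-value ≈ 0.156
Since p ≈ 0.156 > α = 0.025, fail to reject H0; the data do not provide sufficient evidence against H0.

1.495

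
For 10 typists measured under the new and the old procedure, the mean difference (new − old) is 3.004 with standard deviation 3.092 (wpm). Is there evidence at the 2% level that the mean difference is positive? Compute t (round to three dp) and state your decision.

t = 3.072; reject H0

H0: μ_d = 0; H1: μ_d > 0 (paired t-test on the differences, right-tailed).
t = d̄/(s_d/√n) = 3.004/(3.092/√10) = 3.072
df = n − 1 = 9
p-value = P(T ≥ 3.072) ≈ 0.0067
Since p ≈ 0.0067 < α = 0.02, reject H0; the evidence is statistically significant.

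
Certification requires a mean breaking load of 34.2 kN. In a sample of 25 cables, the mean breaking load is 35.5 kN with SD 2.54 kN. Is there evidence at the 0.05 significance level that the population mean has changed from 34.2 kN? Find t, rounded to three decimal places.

H0: μ = 34.2; H1: μ ≠ 34.2 (one-sample t-test, two-sided).
t = (x̄ − μ₀)/(s/√n) = (35.5 − 34.2)/(2.54/√25) = 2.559
df = n − 1 = 24
Two-sided p-value ≈ 0.0172
Since p ≈ 0.0172 < α = 0.05, reject H0; the evidence is statistically significant.

2.559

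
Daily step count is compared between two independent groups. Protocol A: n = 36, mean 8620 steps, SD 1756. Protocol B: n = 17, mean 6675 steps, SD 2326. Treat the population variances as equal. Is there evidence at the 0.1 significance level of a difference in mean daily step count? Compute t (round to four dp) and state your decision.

Let group 1 = protocol A, group 2 = protocol B. H0: μ_1 = μ_2; H1: μ_1 ≠ μ_2 (two-sample pooled-variance t-test, two-sided).
s_p² = [(36−1)·1756² + (17−1)·2326²]/(36+17−2) = 3813490
t = (8620 − 6675)/√[3813490·(1/36 + 1/17)] = 3.3845
df = n₁ + n₂ − 2 = 51
Two-sided p-value ≈ 0.0014
Since p ≈ 0.0014 < α = 0.1, reject H0; the data support H1.

t = 3.3845; reject H0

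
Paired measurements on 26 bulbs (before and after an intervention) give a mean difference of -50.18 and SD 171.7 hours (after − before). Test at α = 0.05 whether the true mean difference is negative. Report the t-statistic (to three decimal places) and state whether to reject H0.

t = -1.490; fail to reject H0

H0: μ_d = 0; H1: μ_d < 0 (paired t-test on the differences, left-tailed).
t = d̄/(s_d/√n) = -50.18/(171.7/√26) = -1.490
df = n − 1 = 25
p-value = P(T ≤ -1.490) ≈ 0.0743
Since p ≈ 0.0743 > α = 0.05, fail to reject H0; the data do not provide sufficient evidence against H0.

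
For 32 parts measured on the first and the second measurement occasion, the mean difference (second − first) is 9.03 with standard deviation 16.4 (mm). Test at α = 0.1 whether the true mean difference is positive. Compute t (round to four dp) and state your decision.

t = 3.1147; reject H0

H0: μ_d = 0; H1: μ_d > 0 (paired t-test on the differences, right-tailed).
t = d̄/(s_d/√n) = 9.03/(16.4/√32) = 3.1147
df = n − 1 = 31
p-value = P(T ≥ 3.1147) ≈ 0.0020
Since p ≈ 0.0020 < α = 0.1, reject H0; the evidence is statistically significant.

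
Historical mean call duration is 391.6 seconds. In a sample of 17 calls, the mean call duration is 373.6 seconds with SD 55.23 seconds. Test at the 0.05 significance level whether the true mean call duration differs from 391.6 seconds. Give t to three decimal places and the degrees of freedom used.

H0: μ = 391.6; H1: μ ≠ 391.6 (one-sample t-test, two-sided).
t = (x̄ − μ₀)/(s/√n) = (373.6 − 391.6)/(55.23/√17) = -1.344
df = n − 1 = 16
Two-sided p-value ≈ 0.198
Since p ≈ 0.198 > α = 0.05, fail to reject H0; the data do not provide sufficient evidence against H0.

t = -1.344, df = 16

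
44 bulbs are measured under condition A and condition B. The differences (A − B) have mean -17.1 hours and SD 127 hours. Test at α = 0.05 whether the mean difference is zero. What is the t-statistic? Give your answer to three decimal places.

-0.893

H0: μ_d = 0; H1: μ_d ≠ 0 (paired t-test on the differences, two-sided).
t = d̄/(s_d/√n) = -17.1/(127/√44) = -0.893
df = n − 1 = 43
Two-sided p-value ≈ 0.3768
Since p ≈ 0.3768 > α = 0.05, fail to reject H0; the data do not provide sufficient evidence against H0.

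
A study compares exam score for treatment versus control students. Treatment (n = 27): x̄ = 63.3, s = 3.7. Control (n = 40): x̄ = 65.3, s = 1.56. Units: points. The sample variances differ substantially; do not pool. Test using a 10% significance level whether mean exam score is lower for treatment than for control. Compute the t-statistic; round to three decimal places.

Let group 1 = treatment, group 2 = control. H0: μ_1 = μ_2; H1: μ_1 < μ_2 (Welch's two-sample t-test, left-tailed).
t = (x̄_1 − x̄_2)/√(s_1²/n_1 + s_2²/n_2) = (63.3 − 65.3)/√(3.7²/27 + 1.56²/40) = -2.654
Welch–Satterthwaite df ≈ 32.30
p-value = P(T ≤ -2.654) ≈ 0.006
Since p ≈ 0.006 < α = 0.1, reject H0; the data support H1.

-2.654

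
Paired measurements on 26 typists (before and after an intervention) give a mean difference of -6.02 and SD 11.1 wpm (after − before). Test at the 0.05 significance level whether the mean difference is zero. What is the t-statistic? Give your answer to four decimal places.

-2.7654

H0: μ_d = 0; H1: μ_d ≠ 0 (paired t-test on the differences, two-sided).
t = d̄/(s_d/√n) = -6.02/(11.1/√26) = -2.7654
df = n − 1 = 25
Two-sided p-value ≈ 0.0105
Since p ≈ 0.0105 < α = 0.05, reject H0; the evidence is statistically significant.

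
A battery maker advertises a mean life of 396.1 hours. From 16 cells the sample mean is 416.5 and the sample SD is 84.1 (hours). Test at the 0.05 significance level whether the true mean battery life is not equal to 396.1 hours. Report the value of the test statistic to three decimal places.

0.970

H0: μ = 396.1; H1: μ ≠ 396.1 (one-sample t-test, two-sided).
t = (x̄ − μ₀)/(s/√n) = (416.5 − 396.1)/(84.1/√16) = 0.970
df = n − 1 = 15
Two-sided p-value ≈ 0.347
Since p ≈ 0.347 > α = 0.05, fail to reject H0; the data do not provide sufficient evidence against H0.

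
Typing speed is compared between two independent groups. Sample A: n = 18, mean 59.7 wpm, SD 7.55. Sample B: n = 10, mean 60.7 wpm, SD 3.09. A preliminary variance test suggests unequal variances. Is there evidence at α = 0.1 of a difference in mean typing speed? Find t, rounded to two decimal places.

-0.49

Let group 1 = sample A, group 2 = sample B. H0: μ_1 = μ_2; H1: μ_1 ≠ μ_2 (Welch's two-sample t-test, two-sided).
t = (x̄_1 − x̄_2)/√(s_1²/n_1 + s_2²/n_2) = (59.7 − 60.7)/√(7.55²/18 + 3.09²/10) = -0.49
Welch–Satterthwaite df ≈ 24.58
Two-sided p-value ≈ 0.627
Since p ≈ 0.627 > α = 0.1, fail to reject H0; the data do not provide sufficient evidence against H0.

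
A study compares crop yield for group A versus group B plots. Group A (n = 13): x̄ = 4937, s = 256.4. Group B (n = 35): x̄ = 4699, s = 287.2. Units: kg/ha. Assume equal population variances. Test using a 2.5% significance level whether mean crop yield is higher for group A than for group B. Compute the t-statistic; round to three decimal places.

2.622

Let group 1 = group A, group 2 = group B. H0: μ_1 = μ_2; H1: μ_1 > μ_2 (two-sample pooled-variance t-test, right-tailed).
s_p² = [(13−1)·256.4² + (35−1)·287.2²]/(13+35−2) = 78116.1
t = (4937 − 4699)/√[78116.1·(1/13 + 1/35)] = 2.622
df = n₁ + n₂ − 2 = 46
p-value = P(T ≥ 2.622) ≈ 0.0059
Since p ≈ 0.0059 < α = 0.025, reject H0; the evidence is statistically significant.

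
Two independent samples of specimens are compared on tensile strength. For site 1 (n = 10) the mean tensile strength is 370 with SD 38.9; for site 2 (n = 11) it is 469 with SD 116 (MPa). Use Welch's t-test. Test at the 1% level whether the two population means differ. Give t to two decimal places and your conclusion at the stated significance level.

Let group 1 = site 1, group 2 = site 2. H0: μ_1 = μ_2; H1: μ_1 ≠ μ_2 (Welch's two-sample t-test, two-sided).
t = (x̄_1 − x̄_2)/√(s_1²/n_1 + s_2²/n_2) = (370 − 469)/√(38.9²/10 + 116²/11) = -2.67
Welch–Satterthwaite df ≈ 12.42
Two-sided p-value ≈ 0.020
Since p ≈ 0.020 > α = 0.01, fail to reject H0; the evidence is not statistically significant.

t = -2.67; fail to reject H0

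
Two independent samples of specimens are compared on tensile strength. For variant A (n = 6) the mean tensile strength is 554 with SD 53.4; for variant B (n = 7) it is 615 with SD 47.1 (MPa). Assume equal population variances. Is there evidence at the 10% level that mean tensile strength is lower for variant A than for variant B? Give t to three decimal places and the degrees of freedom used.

Let group 1 = variant A, group 2 = variant B. H0: μ_1 = μ_2; H1: μ_1 < μ_2 (two-sample pooled-variance t-test, left-tailed).
s_p² = [(6−1)·53.4² + (7−1)·47.1²]/(6+7−2) = 2506.21
t = (554 − 615)/√[2506.21·(1/6 + 1/7)] = -2.190
df = n₁ + n₂ − 2 = 11
p-value = P(T ≤ -2.190) ≈ 0.0255
Since p ≈ 0.0255 < α = 0.1, reject H0; the data support H1.

t = -2.190, df = 11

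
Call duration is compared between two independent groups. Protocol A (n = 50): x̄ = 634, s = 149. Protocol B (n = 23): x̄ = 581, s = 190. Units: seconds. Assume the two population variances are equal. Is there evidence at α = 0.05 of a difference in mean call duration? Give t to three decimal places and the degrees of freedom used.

t = 1.292, df = 71

Let group 1 = protocol A, group 2 = protocol B. H0: μ_1 = μ_2; H1: μ_1 ≠ μ_2 (two-sample pooled-variance t-test, two-sided).
s_p² = [(50−1)·149² + (23−1)·190²]/(50+23−2) = 26507.7
t = (634 − 581)/√[26507.7·(1/50 + 1/23)] = 1.292
df = n₁ + n₂ − 2 = 71
Two-sided p-value ≈ 0.2005
Since p ≈ 0.2005 > α = 0.05, fail to reject H0; the data do not provide sufficient evidence against H0.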